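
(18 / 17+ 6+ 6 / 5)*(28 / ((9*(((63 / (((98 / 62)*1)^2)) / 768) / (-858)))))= -54846984192 / 81685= -671444.99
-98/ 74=-49/ 37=-1.32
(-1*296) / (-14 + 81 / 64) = 18944 / 815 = 23.24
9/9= 1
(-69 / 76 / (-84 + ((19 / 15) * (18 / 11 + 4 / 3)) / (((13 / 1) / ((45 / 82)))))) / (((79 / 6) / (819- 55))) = 463610862 / 737833061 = 0.63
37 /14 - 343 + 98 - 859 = -15419 /14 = -1101.36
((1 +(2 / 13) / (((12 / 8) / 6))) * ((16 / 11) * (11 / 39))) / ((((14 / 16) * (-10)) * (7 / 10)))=-128 / 1183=-0.11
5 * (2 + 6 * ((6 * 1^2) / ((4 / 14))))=640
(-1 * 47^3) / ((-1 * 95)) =103823 / 95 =1092.87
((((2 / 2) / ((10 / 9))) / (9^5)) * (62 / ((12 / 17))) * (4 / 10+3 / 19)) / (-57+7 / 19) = -27931 / 2117890800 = -0.00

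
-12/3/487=-0.01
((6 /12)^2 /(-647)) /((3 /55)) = -55 /7764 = -0.01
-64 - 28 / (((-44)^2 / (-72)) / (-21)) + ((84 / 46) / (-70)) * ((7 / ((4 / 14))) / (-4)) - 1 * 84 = -169.71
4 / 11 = 0.36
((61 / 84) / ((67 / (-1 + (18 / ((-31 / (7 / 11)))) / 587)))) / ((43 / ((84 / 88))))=-12217873 / 50747939176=-0.00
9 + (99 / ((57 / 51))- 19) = 1493 / 19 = 78.58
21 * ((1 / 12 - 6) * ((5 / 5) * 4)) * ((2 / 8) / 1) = -497 / 4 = -124.25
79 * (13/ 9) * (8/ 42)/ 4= 1027/ 189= 5.43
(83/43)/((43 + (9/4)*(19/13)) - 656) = -4316/1363315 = -0.00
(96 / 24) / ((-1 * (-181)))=4 / 181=0.02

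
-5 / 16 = -0.31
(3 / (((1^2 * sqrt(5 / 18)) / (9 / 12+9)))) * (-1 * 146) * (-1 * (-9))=-230607 * sqrt(10) / 10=-72924.34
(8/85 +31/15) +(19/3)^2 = 32338/765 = 42.27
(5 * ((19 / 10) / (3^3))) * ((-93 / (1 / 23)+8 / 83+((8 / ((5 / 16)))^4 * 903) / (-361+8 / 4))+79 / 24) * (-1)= 9192385786559639 / 24135570000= 380864.67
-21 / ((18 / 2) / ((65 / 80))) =-91 / 48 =-1.90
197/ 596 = 0.33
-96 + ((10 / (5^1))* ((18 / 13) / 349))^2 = -1976098128 / 20584369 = -96.00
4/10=2/5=0.40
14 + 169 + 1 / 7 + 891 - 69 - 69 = 6553 / 7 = 936.14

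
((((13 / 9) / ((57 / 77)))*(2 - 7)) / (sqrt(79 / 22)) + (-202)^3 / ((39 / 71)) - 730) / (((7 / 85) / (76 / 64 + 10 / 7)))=-148728451055 / 312 - 17807075*sqrt(1738) / 4539024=-476693916.93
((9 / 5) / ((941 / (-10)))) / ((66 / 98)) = -294 / 10351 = -0.03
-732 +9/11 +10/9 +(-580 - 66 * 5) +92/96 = -1639.11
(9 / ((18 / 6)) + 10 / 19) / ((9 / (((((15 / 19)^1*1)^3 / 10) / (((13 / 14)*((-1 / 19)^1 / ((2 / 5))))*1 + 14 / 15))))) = 1055250 / 44398307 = 0.02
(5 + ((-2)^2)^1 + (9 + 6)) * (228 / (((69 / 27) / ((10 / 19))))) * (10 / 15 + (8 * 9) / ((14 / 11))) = 10385280 / 161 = 64504.84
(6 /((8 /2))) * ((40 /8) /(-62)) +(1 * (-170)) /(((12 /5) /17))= -447995 /372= -1204.29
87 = 87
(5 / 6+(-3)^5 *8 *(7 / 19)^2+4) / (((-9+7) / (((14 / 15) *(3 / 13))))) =302113 / 10830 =27.90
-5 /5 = -1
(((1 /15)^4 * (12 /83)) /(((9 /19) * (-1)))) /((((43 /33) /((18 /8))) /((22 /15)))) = -4598 /301134375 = -0.00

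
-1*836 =-836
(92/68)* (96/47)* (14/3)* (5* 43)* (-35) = -77537600/799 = -97043.30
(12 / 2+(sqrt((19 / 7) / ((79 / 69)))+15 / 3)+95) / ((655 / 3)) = 3*sqrt(724983) / 362215+318 / 655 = 0.49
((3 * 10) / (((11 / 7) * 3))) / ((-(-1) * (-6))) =-35 / 33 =-1.06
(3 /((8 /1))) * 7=21 /8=2.62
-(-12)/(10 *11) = 6/55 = 0.11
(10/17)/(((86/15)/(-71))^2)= 90.21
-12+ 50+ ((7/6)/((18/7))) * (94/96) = 199295/5184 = 38.44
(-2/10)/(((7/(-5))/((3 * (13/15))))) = 13/35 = 0.37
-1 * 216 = -216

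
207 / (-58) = -207 / 58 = -3.57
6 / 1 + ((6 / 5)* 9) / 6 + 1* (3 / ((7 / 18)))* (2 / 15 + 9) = 2739 / 35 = 78.26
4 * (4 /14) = 1.14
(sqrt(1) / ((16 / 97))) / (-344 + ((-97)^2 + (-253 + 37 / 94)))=4559 / 6626920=0.00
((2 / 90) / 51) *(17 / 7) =1 / 945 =0.00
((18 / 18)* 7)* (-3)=-21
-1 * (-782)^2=-611524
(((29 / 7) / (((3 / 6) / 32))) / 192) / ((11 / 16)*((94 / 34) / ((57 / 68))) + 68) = 2204 / 112147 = 0.02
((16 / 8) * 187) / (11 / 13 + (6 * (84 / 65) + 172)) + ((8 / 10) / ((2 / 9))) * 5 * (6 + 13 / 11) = 1304636 / 9933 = 131.34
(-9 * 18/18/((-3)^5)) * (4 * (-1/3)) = -4/81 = -0.05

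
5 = 5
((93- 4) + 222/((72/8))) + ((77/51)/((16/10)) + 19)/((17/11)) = 126.57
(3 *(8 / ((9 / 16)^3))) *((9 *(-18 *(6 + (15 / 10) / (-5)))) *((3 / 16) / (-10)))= 58368 / 25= 2334.72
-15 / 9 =-1.67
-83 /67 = -1.24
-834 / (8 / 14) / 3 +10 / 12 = -1457 / 3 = -485.67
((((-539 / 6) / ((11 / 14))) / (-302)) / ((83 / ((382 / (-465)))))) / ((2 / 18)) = -65513 / 1942615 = -0.03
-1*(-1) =1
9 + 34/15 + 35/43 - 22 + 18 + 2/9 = 16066/1935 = 8.30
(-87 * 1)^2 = 7569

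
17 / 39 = 0.44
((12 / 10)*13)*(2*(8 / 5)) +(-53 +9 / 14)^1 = -853 / 350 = -2.44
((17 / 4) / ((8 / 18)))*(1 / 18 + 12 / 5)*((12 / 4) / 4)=11271 / 640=17.61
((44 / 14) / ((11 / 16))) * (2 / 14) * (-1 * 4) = -128 / 49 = -2.61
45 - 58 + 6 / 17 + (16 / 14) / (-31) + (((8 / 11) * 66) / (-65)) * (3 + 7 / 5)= -19102659 / 1198925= -15.93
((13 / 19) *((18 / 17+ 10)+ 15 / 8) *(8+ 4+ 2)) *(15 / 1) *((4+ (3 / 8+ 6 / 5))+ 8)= 260752401 / 10336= 25227.59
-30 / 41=-0.73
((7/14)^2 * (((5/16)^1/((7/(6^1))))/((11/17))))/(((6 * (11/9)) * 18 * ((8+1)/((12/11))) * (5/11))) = 17/81312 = 0.00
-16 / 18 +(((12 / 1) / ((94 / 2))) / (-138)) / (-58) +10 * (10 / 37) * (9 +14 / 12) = 277564379 / 10439217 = 26.59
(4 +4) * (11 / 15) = 88 / 15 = 5.87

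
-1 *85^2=-7225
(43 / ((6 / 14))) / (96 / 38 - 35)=-3.09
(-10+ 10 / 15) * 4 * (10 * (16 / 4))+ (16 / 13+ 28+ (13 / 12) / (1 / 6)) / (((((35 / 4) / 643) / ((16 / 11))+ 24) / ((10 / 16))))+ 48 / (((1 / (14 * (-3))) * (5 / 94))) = -7589748025148 / 192666435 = -39393.20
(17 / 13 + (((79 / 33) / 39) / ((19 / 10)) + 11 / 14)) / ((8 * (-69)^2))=727721 / 13039122096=0.00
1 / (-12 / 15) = -5 / 4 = -1.25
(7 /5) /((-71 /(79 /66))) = -553 /23430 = -0.02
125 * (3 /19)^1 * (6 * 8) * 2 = 36000 /19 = 1894.74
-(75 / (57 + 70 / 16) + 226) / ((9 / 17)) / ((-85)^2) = -111566 / 1878075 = -0.06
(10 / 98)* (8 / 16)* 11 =55 / 98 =0.56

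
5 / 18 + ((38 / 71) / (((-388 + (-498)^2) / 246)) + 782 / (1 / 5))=154677533953 / 39556656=3910.28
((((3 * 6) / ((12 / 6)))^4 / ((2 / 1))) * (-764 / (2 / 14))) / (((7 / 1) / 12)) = -30075624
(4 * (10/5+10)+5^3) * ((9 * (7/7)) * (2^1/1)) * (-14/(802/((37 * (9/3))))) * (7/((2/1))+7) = -25405569/401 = -63355.53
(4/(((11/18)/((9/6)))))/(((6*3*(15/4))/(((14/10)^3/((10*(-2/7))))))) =-0.14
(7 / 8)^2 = 49 / 64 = 0.77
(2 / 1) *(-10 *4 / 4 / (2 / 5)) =-50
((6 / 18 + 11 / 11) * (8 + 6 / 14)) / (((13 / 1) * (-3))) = -236 / 819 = -0.29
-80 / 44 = -20 / 11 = -1.82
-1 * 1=-1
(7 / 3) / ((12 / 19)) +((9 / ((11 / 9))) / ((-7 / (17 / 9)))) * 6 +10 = 1.77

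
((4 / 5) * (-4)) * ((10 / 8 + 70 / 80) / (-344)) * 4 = 0.08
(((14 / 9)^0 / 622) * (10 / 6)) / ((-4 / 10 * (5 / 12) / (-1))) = 5 / 311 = 0.02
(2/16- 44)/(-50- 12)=351/496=0.71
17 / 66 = 0.26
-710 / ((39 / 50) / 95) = -86474.36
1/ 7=0.14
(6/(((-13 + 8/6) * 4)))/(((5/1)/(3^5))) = -2187/350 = -6.25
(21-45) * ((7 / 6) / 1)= -28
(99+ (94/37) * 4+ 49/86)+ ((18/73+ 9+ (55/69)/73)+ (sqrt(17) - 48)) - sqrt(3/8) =74.50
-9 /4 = -2.25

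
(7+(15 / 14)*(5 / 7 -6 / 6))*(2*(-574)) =-53792 / 7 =-7684.57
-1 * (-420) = 420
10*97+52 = 1022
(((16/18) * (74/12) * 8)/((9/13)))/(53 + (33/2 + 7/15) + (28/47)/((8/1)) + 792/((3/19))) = 3617120/290438379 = 0.01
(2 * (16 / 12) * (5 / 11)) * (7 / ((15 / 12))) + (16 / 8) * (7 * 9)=4382 / 33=132.79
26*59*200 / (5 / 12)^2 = 1767168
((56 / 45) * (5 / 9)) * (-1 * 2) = -112 / 81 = -1.38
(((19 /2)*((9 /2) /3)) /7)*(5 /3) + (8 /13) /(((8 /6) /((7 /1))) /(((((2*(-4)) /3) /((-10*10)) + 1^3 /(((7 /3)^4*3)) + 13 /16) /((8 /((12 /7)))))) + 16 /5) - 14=-37136465211 /3549590044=-10.46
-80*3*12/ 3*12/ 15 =-768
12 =12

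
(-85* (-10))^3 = 614125000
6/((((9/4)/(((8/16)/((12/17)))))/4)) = 68/9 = 7.56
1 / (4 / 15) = 15 / 4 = 3.75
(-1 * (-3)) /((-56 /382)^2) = 109443 /784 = 139.60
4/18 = 2/9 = 0.22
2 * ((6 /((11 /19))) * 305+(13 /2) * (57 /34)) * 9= 21352599 /374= 57092.51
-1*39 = -39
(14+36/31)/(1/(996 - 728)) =125960/31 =4063.23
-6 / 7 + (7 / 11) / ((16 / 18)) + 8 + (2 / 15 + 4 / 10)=77543 / 9240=8.39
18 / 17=1.06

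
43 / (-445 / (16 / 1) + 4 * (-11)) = -688 / 1149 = -0.60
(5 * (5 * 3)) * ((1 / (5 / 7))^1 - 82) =-6045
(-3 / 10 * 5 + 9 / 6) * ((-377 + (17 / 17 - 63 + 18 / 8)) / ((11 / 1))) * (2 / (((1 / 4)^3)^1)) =0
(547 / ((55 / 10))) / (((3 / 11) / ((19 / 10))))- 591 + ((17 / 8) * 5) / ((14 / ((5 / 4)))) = 690919 / 6720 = 102.82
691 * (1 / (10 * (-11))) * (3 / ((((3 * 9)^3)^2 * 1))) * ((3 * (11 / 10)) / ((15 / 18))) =-691 / 3587226750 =-0.00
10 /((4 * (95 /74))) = 1.95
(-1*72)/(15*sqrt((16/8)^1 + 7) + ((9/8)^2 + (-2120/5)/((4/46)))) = 4608/309103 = 0.01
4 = 4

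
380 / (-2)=-190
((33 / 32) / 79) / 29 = 33 / 73312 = 0.00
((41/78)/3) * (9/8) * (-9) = -369/208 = -1.77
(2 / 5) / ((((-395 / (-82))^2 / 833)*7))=1600312 / 780125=2.05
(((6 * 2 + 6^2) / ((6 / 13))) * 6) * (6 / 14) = 1872 / 7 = 267.43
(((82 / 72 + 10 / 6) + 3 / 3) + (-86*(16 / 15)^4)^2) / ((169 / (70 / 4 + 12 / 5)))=25293163749722311 / 17325140625000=1459.91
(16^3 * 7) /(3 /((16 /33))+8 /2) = 458752 /163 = 2814.43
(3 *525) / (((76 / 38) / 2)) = 1575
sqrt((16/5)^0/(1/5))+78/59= 78/59+sqrt(5)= 3.56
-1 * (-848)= 848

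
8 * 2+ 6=22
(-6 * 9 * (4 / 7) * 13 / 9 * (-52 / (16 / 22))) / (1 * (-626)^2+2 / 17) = 189618 / 23316629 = 0.01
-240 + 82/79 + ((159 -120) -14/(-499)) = -7881597/39421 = -199.93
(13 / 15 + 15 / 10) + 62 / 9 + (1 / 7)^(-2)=5243 / 90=58.26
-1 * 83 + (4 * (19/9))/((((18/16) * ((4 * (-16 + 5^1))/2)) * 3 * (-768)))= -10649213/128304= -83.00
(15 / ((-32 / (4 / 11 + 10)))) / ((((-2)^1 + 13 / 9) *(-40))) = -1539 / 7040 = -0.22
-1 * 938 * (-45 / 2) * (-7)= -147735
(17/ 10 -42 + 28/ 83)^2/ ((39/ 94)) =51708580367/ 13433550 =3849.21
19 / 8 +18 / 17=3.43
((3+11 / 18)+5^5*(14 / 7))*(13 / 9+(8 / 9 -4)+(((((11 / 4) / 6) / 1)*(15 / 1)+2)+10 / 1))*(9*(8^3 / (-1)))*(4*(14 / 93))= -83308906240 / 279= -298598230.25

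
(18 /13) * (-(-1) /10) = 9 /65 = 0.14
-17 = -17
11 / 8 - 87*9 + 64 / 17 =-105789 / 136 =-777.86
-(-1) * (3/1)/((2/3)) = 4.50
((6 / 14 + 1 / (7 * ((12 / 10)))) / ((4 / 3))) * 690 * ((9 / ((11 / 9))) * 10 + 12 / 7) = 23019435 / 1078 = 21353.84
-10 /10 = -1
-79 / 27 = -2.93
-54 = -54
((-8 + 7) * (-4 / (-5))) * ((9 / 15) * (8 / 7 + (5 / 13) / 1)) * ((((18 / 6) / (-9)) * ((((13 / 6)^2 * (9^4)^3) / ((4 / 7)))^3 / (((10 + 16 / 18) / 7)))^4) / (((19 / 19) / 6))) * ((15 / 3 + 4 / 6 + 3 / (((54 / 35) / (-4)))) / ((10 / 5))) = -181138936417005016494294415266435756203487942066766501679487276971124454691784138756979601899696242571677903761089927839483386755683500893166503410367998692209728417 / 28147497671065600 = -6435347771720679208381967000000000000000000000000000000000000000000000000000000000000000000000000000000000000000000000000000000000000000000000000000.00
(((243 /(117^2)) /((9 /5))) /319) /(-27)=-5 /4366791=-0.00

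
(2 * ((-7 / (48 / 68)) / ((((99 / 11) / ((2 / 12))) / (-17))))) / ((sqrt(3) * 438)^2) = 0.00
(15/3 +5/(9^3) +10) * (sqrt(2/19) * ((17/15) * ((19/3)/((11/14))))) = 520744 * sqrt(38)/72171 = 44.48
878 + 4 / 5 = 4394 / 5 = 878.80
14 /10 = 7 /5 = 1.40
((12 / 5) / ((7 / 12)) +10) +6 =704 / 35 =20.11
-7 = -7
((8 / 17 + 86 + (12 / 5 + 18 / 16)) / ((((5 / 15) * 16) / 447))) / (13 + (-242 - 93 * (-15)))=82065177 / 12686080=6.47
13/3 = 4.33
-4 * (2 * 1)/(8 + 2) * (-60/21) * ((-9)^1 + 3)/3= -4.57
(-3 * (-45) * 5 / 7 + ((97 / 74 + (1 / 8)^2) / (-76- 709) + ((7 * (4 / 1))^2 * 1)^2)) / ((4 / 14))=7999256938973 / 3717760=2151633.49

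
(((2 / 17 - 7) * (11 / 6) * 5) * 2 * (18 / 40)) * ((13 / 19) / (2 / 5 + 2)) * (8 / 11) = -7605 / 646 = -11.77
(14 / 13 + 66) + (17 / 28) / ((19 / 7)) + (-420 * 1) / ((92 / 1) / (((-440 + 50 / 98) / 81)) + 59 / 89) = 2871735832651 / 30852875716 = 93.08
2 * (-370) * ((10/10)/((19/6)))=-4440/19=-233.68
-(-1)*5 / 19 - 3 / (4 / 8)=-109 / 19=-5.74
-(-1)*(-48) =-48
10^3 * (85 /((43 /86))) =170000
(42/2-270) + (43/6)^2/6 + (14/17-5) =-898231/3672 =-244.62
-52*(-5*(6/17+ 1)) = 5980/17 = 351.76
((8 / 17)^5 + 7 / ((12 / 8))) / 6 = 9988151 / 12778713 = 0.78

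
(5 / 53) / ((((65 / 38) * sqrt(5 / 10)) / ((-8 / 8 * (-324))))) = 12312 * sqrt(2) / 689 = 25.27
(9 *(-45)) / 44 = -405 / 44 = -9.20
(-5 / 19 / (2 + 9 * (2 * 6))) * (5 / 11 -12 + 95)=-459 / 2299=-0.20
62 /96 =0.65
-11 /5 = -2.20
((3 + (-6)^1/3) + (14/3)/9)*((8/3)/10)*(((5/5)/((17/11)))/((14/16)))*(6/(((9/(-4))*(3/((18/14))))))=-115456/337365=-0.34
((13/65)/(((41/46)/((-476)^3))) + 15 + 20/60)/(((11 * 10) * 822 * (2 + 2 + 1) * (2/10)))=-7441657429/27804150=-267.65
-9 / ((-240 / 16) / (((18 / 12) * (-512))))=-2304 / 5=-460.80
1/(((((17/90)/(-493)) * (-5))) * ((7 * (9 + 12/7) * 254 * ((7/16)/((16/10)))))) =11136/111125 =0.10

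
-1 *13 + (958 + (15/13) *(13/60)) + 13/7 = 26519/28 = 947.11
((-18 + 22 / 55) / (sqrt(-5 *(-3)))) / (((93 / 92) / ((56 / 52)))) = -113344 *sqrt(15) / 90675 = -4.84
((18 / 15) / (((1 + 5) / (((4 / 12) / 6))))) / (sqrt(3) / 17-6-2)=-1156 / 832185-17 *sqrt(3) / 1664370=-0.00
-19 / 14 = -1.36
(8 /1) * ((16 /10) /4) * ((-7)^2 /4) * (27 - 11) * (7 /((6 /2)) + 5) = 68992 /15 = 4599.47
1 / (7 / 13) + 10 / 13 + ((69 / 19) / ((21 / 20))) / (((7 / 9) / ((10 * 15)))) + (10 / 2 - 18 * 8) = 6422470 / 12103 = 530.65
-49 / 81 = -0.60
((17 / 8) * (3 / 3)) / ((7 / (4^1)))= 17 / 14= 1.21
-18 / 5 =-3.60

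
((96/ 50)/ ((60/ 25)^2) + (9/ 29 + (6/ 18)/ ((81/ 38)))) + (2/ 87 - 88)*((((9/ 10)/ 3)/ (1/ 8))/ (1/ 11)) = -81808378/ 35235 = -2321.79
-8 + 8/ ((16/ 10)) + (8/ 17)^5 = -4226803/ 1419857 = -2.98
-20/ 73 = -0.27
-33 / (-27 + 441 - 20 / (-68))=-561 / 7043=-0.08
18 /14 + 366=2571 /7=367.29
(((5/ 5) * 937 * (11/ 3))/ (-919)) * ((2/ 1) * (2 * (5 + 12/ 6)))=-288596/ 2757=-104.68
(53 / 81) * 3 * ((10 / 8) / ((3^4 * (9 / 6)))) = 265 / 13122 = 0.02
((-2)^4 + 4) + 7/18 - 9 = 205/18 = 11.39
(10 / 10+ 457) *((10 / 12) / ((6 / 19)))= 21755 / 18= 1208.61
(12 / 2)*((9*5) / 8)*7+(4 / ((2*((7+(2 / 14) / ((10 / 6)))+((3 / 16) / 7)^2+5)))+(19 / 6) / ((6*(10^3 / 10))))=236.42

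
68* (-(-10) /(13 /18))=12240 /13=941.54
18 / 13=1.38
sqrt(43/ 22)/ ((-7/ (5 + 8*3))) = -29*sqrt(946)/ 154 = -5.79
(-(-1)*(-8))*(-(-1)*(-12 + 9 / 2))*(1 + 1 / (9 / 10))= 380 / 3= 126.67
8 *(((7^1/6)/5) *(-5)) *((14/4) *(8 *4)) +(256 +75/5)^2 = 217187/3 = 72395.67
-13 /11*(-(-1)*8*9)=-936 /11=-85.09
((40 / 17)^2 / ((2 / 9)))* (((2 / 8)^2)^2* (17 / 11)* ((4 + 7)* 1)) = 225 / 136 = 1.65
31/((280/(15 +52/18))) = 713/360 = 1.98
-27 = -27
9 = 9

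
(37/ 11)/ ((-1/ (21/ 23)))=-777/ 253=-3.07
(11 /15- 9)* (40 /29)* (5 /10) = -496 /87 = -5.70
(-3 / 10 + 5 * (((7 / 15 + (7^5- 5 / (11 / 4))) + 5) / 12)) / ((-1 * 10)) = -13868191 / 19800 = -700.41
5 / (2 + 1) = 5 / 3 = 1.67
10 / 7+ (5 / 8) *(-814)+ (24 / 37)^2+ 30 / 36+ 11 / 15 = -290556953 / 574980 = -505.33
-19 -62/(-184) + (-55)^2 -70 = 270143/92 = 2936.34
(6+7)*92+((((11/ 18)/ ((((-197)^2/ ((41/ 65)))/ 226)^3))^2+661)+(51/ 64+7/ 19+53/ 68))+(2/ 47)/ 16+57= 38852932305631030932882106697748822316518891859231/ 20278705441956810104885231997969705863109000000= 1915.95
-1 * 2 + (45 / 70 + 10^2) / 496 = -12479 / 6944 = -1.80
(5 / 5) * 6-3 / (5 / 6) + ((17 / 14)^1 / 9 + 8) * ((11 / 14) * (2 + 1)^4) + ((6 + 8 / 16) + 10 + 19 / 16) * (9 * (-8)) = -753.37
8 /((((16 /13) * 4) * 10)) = 13 /80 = 0.16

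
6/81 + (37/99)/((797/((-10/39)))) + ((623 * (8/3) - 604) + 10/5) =3260026114/3077217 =1059.41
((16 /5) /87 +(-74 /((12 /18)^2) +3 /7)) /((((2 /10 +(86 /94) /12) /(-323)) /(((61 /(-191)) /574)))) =-49282488589 /456241891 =-108.02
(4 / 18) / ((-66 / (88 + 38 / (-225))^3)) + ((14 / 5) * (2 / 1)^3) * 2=-7566226058728 / 3383015625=-2236.53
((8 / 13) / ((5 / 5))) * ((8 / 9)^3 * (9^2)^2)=36864 / 13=2835.69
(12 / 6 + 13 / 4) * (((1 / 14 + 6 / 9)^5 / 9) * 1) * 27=28629151 / 8297856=3.45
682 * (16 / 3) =10912 / 3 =3637.33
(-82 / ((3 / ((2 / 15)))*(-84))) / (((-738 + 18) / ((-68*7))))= 697 / 24300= 0.03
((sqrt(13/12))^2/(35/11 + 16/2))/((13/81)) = 99/164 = 0.60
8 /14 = 4 /7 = 0.57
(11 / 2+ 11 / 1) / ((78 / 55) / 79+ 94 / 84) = 14.51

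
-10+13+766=769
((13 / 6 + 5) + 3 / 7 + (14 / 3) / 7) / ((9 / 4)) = 694 / 189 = 3.67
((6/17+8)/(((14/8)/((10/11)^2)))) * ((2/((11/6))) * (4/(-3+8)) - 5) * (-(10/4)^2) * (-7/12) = -4029250/67881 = -59.36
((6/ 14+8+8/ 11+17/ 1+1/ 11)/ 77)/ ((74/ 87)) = 175827/ 438746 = 0.40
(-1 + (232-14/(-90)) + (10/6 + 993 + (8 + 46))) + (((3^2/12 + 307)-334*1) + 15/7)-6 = 1574641/1260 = 1249.72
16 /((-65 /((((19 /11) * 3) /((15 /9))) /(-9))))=304 /3575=0.09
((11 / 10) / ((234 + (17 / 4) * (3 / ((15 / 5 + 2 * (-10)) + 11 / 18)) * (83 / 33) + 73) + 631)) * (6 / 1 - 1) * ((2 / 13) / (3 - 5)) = -35695 / 78973973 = -0.00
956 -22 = 934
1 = 1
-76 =-76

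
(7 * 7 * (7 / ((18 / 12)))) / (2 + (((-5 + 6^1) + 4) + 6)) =686 / 39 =17.59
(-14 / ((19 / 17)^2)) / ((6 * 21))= -289 / 3249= -0.09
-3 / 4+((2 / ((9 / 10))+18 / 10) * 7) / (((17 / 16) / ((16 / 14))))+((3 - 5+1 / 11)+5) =1098187 / 33660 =32.63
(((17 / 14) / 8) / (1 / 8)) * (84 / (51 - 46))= 102 / 5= 20.40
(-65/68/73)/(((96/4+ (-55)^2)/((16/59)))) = -260/223244731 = -0.00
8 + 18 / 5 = 58 / 5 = 11.60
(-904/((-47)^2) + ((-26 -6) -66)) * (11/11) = -217386/2209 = -98.41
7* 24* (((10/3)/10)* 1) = 56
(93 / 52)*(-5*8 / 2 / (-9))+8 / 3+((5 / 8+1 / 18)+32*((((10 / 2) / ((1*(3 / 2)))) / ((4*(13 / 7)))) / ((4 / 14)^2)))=171493 / 936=183.22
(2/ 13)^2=4/ 169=0.02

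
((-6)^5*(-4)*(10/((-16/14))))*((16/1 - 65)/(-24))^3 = -37059435/16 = -2316214.69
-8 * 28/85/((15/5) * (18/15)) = -112/153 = -0.73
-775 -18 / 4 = -779.50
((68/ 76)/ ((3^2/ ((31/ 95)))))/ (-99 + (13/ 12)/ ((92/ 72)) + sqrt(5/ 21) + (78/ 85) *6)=-348336473702/ 994773126556729- 1611365740 *sqrt(105)/ 8952958139010561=-0.00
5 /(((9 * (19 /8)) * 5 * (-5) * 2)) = -4 /855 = -0.00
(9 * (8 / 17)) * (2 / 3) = 48 / 17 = 2.82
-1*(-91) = 91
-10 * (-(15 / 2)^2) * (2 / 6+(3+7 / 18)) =2093.75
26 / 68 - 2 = -55 / 34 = -1.62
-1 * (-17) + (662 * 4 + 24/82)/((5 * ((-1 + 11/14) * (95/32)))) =-9530123/11685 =-815.59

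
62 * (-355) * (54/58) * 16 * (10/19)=-95083200/551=-172564.79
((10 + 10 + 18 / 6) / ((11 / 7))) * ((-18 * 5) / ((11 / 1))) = -14490 / 121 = -119.75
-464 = -464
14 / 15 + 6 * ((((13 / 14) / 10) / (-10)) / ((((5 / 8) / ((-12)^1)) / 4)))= 13682 / 2625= 5.21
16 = 16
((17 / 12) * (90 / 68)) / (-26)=-15 / 208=-0.07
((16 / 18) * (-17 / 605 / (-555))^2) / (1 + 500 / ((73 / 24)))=168776 / 12250517234360625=0.00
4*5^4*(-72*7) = -1260000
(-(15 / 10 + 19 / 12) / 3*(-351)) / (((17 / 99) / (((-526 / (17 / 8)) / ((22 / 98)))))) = -669453876 / 289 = -2316449.40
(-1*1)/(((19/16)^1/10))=-8.42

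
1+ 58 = 59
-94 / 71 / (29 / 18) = -0.82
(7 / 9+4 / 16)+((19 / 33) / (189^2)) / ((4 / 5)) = 1211561 / 1178793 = 1.03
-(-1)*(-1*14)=-14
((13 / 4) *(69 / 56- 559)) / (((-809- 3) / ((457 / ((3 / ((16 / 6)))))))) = 185567135 / 204624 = 906.87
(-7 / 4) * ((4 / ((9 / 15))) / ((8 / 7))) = -245 / 24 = -10.21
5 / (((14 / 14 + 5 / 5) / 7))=35 / 2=17.50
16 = 16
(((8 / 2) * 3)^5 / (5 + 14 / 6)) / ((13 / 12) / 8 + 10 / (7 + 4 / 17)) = 489701376 / 21901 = 22359.77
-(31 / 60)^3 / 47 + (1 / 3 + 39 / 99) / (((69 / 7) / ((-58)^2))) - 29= 562998694877 / 2568456000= 219.20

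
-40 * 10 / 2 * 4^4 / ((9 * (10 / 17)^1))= -87040 / 9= -9671.11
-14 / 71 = -0.20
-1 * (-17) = 17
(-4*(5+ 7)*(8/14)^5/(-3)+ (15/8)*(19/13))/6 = 6493931/10487568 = 0.62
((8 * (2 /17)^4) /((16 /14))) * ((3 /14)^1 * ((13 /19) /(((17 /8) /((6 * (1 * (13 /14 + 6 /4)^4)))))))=14976 /775523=0.02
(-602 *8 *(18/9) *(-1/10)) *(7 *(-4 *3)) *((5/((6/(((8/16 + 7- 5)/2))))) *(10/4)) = -210700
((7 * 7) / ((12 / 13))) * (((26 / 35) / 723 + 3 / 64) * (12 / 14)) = 1008527 / 462720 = 2.18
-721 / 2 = -360.50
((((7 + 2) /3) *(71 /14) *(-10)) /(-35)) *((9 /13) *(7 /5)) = 1917 /455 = 4.21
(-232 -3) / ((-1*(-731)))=-235 / 731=-0.32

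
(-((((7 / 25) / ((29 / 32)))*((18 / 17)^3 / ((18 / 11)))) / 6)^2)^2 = 313428044617661546496 / 160967827566446324156640625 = 0.00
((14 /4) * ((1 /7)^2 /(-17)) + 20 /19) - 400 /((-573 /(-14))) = -22606607 /2591106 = -8.72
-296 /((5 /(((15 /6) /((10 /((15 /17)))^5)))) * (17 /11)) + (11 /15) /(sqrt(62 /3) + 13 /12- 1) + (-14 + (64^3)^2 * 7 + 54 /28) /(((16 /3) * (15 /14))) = 176 * sqrt(186) /14875 + 28447067059093434286347 /337925966000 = 84181358999.65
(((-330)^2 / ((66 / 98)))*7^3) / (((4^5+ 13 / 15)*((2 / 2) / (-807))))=-671380825500 / 15373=-43672726.57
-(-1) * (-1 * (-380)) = 380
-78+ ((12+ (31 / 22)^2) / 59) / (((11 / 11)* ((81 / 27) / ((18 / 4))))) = -4434429 / 57112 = -77.64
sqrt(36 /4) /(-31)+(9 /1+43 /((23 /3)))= 10347 /713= 14.51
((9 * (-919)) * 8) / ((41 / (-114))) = 7543152 / 41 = 183979.32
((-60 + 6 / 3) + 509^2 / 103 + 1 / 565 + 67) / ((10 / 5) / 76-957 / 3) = -5582375674 / 705381595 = -7.91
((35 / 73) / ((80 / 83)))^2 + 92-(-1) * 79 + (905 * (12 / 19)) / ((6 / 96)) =241486339675 / 25920256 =9316.51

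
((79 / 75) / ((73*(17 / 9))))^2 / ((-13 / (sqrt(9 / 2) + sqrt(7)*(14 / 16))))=-393183*sqrt(7) / 100105265000- 168507*sqrt(2) / 25026316250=-0.00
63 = 63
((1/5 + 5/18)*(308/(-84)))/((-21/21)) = 473/270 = 1.75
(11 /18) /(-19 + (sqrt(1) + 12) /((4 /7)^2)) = 88 /2997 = 0.03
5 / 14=0.36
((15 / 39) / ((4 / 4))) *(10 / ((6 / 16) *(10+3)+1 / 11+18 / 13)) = 880 / 1453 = 0.61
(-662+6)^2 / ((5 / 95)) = 8176384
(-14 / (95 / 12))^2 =28224 / 9025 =3.13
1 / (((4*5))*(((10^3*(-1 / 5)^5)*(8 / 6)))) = -15 / 128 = -0.12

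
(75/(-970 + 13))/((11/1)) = -0.01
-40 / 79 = -0.51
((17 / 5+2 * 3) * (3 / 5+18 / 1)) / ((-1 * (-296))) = 4371 / 7400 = 0.59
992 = 992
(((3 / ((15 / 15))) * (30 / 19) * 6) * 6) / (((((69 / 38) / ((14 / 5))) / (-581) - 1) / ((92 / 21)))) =-230912640 / 309437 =-746.23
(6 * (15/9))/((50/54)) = 10.80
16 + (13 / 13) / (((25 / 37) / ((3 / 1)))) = 511 / 25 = 20.44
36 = 36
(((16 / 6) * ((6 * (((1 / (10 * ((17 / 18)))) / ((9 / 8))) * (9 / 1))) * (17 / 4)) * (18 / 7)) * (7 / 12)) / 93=144 / 155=0.93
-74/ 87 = -0.85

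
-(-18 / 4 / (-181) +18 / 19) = -6687 / 6878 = -0.97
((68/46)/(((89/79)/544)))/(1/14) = 20456576/2047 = 9993.44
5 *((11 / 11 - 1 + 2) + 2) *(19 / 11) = 380 / 11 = 34.55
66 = 66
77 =77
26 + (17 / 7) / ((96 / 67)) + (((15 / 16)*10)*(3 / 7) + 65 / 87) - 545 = -9988381 / 19488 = -512.54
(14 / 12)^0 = 1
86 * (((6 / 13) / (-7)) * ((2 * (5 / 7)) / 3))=-1720 / 637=-2.70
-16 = -16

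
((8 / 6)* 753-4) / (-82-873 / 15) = -5000 / 701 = -7.13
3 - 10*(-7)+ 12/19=1399/19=73.63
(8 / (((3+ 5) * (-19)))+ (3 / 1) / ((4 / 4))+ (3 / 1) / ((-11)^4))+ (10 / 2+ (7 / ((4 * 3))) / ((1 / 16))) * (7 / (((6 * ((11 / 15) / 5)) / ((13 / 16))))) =2552611913 / 26705184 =95.58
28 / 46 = 14 / 23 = 0.61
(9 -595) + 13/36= -21083/36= -585.64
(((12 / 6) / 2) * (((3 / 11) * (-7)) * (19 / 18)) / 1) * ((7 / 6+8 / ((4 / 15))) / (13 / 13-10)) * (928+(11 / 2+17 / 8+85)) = 18461065 / 2592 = 7122.32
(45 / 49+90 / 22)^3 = 19683000000 / 156590819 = 125.70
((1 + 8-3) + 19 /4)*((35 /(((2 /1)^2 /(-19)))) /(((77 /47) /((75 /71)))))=-14399625 /12496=-1152.34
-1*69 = -69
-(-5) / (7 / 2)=10 / 7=1.43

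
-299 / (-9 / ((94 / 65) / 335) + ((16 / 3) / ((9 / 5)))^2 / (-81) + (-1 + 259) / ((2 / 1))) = 0.15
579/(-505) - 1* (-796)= 794.85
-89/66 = -1.35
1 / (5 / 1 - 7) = -1 / 2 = -0.50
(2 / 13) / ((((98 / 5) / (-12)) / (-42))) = 360 / 91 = 3.96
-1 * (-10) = 10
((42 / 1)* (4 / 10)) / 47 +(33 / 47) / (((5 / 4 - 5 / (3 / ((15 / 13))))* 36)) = 1621 / 4935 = 0.33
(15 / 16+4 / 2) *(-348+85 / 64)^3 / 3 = -513326409180541 / 12582912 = -40795517.70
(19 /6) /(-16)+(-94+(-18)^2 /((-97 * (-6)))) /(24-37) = 846185 /121056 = 6.99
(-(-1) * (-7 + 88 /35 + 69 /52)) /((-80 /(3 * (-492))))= -58.28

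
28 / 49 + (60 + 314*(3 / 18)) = 112.90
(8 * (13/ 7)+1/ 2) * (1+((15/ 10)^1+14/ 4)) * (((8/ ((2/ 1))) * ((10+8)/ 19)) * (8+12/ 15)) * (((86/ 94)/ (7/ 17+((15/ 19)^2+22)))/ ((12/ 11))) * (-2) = -1734347208/ 7751569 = -223.74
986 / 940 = 493 / 470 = 1.05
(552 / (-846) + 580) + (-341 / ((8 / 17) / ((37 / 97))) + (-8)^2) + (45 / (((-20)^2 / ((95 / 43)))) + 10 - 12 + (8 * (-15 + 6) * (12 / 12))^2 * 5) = 247337775553 / 9409776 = 26285.19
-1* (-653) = 653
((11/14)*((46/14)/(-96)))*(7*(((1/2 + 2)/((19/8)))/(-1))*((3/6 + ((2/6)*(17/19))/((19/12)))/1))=89815/658464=0.14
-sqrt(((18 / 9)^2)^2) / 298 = -2 / 149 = -0.01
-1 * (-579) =579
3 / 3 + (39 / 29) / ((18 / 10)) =152 / 87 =1.75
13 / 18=0.72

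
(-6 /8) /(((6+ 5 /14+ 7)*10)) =-21 /3740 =-0.01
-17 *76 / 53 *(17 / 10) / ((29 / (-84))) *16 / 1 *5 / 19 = 776832 / 1537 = 505.42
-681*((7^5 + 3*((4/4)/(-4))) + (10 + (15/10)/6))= -22904073/2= -11452036.50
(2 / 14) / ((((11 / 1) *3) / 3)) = 1 / 77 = 0.01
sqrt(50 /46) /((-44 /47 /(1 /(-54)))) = 235*sqrt(23) /54648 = 0.02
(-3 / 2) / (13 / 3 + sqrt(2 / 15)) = -585 / 1678 + 9 * sqrt(30) / 1678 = -0.32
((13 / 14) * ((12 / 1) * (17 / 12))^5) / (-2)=-18458141 / 28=-659219.32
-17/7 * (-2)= 34/7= 4.86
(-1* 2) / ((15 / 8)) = -16 / 15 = -1.07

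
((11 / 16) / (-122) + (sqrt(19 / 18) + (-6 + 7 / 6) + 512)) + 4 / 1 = 512.19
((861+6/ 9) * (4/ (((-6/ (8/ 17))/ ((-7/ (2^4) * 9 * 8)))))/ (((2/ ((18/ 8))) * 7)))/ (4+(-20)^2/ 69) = 139.69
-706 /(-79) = 8.94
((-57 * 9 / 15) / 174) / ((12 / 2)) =-19 / 580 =-0.03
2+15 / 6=9 / 2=4.50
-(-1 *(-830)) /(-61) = 830 /61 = 13.61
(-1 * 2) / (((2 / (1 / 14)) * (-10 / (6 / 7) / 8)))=12 / 245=0.05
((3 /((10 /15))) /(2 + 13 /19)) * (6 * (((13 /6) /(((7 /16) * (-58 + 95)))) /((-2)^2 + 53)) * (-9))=-936 /4403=-0.21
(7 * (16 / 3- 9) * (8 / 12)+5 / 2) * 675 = -19725 / 2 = -9862.50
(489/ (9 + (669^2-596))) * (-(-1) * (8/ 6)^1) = 326/ 223487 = 0.00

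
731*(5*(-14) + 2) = -49708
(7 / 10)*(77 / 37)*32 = 8624 / 185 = 46.62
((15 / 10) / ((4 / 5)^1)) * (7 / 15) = 7 / 8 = 0.88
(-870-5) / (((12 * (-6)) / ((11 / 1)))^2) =-105875 / 5184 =-20.42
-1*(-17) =17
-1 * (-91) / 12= 91 / 12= 7.58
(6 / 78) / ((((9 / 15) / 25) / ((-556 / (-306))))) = 34750 / 5967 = 5.82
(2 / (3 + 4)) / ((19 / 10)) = 20 / 133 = 0.15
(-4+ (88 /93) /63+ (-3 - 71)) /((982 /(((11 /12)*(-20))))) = 12565135 /8630307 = 1.46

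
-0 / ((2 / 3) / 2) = 0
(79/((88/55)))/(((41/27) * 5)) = 2133/328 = 6.50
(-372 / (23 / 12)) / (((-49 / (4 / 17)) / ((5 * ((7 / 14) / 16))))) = 2790 / 19159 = 0.15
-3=-3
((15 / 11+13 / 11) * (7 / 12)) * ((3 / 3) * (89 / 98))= 89 / 66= 1.35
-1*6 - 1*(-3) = -3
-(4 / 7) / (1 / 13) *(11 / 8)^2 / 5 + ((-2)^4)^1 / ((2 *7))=-933 / 560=-1.67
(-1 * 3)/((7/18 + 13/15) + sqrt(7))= 30510/43931 - 24300 * sqrt(7)/43931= -0.77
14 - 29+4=-11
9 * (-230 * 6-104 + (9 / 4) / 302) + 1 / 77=-1242314251 / 93016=-13355.92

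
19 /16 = 1.19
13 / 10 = 1.30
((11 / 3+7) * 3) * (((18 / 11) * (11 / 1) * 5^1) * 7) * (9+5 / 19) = 3548160 / 19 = 186745.26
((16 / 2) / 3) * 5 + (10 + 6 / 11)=788 / 33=23.88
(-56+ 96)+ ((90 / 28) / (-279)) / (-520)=1805441 / 45136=40.00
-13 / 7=-1.86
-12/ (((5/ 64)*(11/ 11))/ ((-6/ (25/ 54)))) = 248832/ 125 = 1990.66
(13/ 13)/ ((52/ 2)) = 0.04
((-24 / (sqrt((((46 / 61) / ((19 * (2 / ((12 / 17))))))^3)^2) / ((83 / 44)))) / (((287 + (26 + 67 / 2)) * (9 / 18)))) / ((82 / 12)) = -634855906379941 / 45632528172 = -13912.35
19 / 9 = 2.11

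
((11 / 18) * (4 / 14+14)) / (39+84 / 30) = 250 / 1197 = 0.21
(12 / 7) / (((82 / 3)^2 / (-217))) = -837 / 1681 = -0.50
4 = 4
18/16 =9/8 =1.12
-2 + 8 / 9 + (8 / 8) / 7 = -61 / 63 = -0.97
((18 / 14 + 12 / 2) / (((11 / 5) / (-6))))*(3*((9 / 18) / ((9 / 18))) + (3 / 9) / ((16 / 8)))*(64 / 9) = -103360 / 231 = -447.45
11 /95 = 0.12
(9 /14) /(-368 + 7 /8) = -12 /6853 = -0.00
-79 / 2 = -39.50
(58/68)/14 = 29/476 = 0.06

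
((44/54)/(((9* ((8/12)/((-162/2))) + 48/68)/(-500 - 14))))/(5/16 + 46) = -1537888/107445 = -14.31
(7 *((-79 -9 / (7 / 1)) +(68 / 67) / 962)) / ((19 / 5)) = -90556680 / 612313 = -147.89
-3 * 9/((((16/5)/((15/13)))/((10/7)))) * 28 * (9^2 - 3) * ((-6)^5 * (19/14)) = 2243862000/7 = 320551714.29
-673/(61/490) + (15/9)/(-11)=-10882715/2013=-5406.22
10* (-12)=-120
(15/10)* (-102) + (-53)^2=2656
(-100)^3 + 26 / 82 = -40999987 / 41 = -999999.68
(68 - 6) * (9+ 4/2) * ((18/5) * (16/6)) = 6547.20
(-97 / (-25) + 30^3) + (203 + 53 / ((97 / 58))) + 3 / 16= 1056863819 / 38800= 27238.76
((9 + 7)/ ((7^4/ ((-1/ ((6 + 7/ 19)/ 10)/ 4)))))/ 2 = -380/ 290521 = -0.00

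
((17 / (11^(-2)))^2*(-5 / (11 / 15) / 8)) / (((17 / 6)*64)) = -5091075 / 256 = -19887.01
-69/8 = -8.62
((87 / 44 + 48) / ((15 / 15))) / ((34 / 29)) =63771 / 1496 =42.63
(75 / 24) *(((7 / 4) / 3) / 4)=175 / 384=0.46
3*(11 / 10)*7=23.10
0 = 0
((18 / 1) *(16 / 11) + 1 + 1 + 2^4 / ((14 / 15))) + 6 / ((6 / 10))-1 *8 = 3644 / 77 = 47.32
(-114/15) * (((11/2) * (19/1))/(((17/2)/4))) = -31768/85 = -373.74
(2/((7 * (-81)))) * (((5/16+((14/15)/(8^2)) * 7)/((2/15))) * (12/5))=-199/7560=-0.03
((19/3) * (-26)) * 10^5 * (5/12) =-61750000/9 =-6861111.11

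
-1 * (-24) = 24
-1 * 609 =-609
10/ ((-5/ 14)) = -28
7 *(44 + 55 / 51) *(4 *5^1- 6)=225302 / 51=4417.69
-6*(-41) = 246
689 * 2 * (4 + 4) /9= 11024 /9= 1224.89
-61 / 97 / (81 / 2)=-122 / 7857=-0.02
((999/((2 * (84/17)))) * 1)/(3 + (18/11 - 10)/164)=2553111/74480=34.28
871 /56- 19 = -193 /56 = -3.45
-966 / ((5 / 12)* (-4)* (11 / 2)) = 5796 / 55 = 105.38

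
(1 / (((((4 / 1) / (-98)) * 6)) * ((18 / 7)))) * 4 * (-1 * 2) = 343 / 27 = 12.70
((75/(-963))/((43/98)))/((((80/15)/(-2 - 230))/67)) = 2380175/4601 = 517.32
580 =580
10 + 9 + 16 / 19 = 377 / 19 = 19.84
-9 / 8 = -1.12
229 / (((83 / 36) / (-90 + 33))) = -469908 / 83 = -5661.54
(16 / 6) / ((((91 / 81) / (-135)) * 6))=-4860 / 91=-53.41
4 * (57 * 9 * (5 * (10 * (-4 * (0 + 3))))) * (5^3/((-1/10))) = 1539000000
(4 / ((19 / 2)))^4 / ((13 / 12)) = 49152 / 1694173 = 0.03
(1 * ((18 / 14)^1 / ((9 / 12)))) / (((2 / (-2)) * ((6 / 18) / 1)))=-36 / 7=-5.14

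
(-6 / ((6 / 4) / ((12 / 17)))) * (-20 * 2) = 1920 / 17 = 112.94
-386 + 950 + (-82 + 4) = 486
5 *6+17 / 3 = 107 / 3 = 35.67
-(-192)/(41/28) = 5376/41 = 131.12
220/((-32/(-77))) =4235/8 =529.38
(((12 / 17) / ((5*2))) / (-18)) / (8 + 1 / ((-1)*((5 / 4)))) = -1 / 1836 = -0.00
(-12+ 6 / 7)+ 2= -9.14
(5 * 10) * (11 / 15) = 110 / 3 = 36.67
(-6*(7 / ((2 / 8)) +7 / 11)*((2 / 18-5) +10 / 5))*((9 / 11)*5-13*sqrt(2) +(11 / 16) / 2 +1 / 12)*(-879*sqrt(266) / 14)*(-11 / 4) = -2228265*sqrt(133) +272591085*sqrt(266) / 704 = -19382511.76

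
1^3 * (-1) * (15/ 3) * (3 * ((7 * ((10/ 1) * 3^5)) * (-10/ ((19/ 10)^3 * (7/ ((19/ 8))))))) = 45562500/ 361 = 126211.91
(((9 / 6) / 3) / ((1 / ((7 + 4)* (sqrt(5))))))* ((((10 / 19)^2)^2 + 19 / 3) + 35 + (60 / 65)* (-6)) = 1002749638* sqrt(5) / 5082519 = 441.16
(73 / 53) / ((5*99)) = 0.00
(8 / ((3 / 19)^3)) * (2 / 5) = 812.92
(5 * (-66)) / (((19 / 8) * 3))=-880 / 19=-46.32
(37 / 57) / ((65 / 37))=1369 / 3705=0.37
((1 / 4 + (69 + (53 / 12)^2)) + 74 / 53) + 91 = 1382561 / 7632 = 181.15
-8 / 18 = -4 / 9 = -0.44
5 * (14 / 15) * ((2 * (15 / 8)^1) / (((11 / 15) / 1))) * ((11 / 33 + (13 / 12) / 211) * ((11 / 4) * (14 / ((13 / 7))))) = 7348775 / 43888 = 167.44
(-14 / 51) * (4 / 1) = -56 / 51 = -1.10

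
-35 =-35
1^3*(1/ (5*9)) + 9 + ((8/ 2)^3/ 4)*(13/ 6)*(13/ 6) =1262/ 15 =84.13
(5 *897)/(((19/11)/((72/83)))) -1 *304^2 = -90163.55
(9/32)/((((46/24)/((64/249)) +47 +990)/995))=7960/29709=0.27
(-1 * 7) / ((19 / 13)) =-91 / 19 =-4.79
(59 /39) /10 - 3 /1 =-1111 /390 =-2.85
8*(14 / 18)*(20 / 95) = 224 / 171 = 1.31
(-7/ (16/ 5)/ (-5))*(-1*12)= -21/ 4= -5.25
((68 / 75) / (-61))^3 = -314432 / 95757609375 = -0.00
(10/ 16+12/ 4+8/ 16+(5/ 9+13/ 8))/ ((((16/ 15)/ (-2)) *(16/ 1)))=-1135/ 1536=-0.74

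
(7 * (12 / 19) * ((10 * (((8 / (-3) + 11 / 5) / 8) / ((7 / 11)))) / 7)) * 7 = -77 / 19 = -4.05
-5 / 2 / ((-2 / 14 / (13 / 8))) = 455 / 16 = 28.44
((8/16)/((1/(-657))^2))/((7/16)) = 3453192/7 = 493313.14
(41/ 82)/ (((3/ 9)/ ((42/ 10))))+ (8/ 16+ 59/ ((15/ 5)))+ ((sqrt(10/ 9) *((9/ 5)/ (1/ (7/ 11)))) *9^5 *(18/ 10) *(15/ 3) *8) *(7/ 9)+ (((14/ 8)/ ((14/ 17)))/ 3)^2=77669/ 2880+ 69441624 *sqrt(10)/ 55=3992639.63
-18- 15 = -33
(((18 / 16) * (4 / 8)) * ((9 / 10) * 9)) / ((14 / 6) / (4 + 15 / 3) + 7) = 19683 / 31360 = 0.63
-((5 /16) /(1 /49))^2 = -60025 /256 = -234.47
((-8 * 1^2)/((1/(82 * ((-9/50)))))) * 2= 5904/25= 236.16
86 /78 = 43 /39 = 1.10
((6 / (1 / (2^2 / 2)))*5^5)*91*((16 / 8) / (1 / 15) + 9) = 133087500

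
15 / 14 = 1.07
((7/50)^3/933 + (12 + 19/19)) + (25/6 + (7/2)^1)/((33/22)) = 6336626029/349875000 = 18.11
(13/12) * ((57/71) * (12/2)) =741/142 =5.22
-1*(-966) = 966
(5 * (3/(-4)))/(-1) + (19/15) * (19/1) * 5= 1489/12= 124.08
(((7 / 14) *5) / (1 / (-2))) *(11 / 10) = -11 / 2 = -5.50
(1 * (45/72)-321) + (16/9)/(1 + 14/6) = -38381/120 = -319.84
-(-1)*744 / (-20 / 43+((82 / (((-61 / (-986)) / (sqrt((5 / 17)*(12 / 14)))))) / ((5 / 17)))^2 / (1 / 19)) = 1041619530 / 136189545189809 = 0.00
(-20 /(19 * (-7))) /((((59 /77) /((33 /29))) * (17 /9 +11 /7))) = 228690 /3543481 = 0.06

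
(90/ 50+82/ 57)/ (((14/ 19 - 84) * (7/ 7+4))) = -923/ 118650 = -0.01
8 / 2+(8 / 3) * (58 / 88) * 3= 102 / 11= 9.27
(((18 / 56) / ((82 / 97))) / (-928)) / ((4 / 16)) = -873 / 532672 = -0.00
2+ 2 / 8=9 / 4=2.25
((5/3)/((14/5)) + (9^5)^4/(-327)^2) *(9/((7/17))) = 2893524379255564202913/1164338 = 2485124061273929.22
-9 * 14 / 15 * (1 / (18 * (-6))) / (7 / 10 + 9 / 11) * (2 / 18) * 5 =0.03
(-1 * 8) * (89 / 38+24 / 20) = -2692 / 95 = -28.34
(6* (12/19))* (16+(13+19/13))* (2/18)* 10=31680/247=128.26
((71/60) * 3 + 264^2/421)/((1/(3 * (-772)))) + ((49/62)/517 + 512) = -26390340460541/67473670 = -391120.57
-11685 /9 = -3895 /3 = -1298.33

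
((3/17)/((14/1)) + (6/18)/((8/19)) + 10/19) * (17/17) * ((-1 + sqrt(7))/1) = -72203/54264 + 72203 * sqrt(7)/54264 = 2.19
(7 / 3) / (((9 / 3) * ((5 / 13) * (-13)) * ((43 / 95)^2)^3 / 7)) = -7203900528125 / 56892267441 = -126.62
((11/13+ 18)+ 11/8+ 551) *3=178221/104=1713.66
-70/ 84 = -5/ 6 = -0.83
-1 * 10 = -10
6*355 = 2130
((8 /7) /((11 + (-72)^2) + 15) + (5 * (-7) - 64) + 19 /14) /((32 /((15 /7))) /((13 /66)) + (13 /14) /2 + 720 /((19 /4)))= -1759147338 /4105141871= -0.43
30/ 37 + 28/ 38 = 1088/ 703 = 1.55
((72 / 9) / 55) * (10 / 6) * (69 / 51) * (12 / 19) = 736 / 3553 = 0.21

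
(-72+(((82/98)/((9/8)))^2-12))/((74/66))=-178517020/2398599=-74.43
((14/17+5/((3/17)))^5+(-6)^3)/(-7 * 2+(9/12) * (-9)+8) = -29081070023527964/17596287801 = -1652682.11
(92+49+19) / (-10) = -16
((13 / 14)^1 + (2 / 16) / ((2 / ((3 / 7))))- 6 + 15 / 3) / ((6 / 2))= -5 / 336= -0.01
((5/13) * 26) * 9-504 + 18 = -396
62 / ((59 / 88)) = 5456 / 59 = 92.47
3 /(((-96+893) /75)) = 225 /797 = 0.28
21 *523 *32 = 351456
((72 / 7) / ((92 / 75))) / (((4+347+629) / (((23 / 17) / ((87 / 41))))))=1845 / 338198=0.01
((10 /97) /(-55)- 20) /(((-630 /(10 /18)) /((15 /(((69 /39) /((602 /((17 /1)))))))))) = 5.30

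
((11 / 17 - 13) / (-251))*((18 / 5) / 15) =252 / 21335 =0.01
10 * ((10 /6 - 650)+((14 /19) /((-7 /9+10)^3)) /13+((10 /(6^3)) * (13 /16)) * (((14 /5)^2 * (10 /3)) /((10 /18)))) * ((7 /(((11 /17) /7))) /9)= -2489415814272541 /45758970036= -54402.79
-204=-204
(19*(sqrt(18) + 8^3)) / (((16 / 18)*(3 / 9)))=1539*sqrt(2) / 8 + 32832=33104.06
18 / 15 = 1.20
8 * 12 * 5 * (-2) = -960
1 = 1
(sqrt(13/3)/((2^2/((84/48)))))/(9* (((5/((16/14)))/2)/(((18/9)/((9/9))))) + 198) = 14* sqrt(39)/19953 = 0.00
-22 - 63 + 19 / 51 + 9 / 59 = -254185 / 3009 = -84.47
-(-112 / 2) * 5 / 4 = 70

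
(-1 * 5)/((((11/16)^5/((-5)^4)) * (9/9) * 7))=-3276800000/1127357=-2906.62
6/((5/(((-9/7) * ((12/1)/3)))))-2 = -286/35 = -8.17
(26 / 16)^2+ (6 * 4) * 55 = 1322.64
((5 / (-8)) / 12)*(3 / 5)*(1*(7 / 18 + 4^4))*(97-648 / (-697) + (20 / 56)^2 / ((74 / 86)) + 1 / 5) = -2292547251397 / 2911474944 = -787.42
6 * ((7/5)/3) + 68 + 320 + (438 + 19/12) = 49823/60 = 830.38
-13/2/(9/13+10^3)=-169/26018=-0.01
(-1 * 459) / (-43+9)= 27 / 2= 13.50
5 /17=0.29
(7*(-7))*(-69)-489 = 2892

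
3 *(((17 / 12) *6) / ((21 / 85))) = 1445 / 14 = 103.21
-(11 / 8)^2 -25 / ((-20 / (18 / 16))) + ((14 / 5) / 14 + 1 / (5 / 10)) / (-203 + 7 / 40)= -257135 / 519232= -0.50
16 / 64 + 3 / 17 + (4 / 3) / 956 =20861 / 48756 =0.43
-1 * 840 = -840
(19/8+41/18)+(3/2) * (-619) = -66517/72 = -923.85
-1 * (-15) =15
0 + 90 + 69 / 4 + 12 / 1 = 477 / 4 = 119.25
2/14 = 1/7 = 0.14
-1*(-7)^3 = 343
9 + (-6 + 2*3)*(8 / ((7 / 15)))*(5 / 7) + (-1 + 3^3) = 35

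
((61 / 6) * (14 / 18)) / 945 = 61 / 7290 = 0.01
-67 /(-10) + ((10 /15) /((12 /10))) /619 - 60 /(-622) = 117769777 /17325810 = 6.80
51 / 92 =0.55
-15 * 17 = -255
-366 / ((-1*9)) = 122 / 3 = 40.67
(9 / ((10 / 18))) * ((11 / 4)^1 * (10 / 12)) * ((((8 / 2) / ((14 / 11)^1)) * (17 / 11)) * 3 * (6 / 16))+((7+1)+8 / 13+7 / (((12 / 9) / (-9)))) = 478229 / 2912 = 164.23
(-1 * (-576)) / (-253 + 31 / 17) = -4896 / 2135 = -2.29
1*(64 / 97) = 0.66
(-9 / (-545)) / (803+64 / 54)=0.00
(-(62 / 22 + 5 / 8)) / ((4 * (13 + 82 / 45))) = -13635 / 234784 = -0.06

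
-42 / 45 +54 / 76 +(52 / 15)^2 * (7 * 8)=5752207 / 8550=672.77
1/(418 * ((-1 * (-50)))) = 1/20900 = 0.00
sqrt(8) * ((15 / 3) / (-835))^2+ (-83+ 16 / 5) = -399 / 5+ 2 * sqrt(2) / 27889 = -79.80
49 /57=0.86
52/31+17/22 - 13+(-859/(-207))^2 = 194936287/29223018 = 6.67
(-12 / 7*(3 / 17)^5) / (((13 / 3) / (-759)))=6639732 / 129206987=0.05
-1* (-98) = 98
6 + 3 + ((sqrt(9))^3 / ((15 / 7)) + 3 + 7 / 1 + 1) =32.60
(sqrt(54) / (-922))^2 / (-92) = -27 / 39103864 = -0.00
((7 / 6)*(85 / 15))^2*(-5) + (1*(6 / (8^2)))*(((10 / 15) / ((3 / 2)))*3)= -141529 / 648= -218.41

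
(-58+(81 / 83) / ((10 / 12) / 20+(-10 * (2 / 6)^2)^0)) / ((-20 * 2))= 59203 / 41500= 1.43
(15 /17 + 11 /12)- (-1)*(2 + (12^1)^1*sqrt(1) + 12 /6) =3631 /204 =17.80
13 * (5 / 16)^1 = 65 / 16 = 4.06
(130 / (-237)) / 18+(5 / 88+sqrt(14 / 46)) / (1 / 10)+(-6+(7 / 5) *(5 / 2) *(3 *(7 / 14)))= 5.30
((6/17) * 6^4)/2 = 3888/17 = 228.71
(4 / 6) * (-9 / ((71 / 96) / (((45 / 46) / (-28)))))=3240 / 11431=0.28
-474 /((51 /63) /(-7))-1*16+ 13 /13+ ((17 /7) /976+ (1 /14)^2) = 3320091723 /813008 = 4083.71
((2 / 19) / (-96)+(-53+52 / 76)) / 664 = -47713 / 605568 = -0.08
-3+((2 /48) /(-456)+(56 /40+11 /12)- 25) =-25.68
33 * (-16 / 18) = -88 / 3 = -29.33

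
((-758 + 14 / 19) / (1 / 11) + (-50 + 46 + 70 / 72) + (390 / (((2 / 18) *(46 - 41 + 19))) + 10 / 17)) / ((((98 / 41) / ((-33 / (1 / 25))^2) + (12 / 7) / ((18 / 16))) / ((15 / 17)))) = -7747467923146875 / 1634454826826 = -4740.09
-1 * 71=-71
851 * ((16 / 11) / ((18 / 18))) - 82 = 12714 / 11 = 1155.82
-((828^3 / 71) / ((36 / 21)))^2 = -109651760452733184 / 5041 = -21751985806929.81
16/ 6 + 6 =26/ 3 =8.67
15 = 15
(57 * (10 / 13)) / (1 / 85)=48450 / 13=3726.92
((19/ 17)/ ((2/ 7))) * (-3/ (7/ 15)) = -25.15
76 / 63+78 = 79.21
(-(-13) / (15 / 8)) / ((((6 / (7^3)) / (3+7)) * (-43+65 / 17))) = -303212 / 2997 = -101.17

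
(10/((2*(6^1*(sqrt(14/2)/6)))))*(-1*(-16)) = 80*sqrt(7)/7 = 30.24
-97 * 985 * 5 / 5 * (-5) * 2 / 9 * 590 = 563715500 / 9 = 62635055.56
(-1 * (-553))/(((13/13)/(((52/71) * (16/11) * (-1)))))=-460096/781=-589.11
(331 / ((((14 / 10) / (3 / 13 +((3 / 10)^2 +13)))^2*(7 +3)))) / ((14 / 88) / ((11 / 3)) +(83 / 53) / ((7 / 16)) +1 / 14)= 636552968235767 / 784765527000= 811.14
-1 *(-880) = 880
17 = 17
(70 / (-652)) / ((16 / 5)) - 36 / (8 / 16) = -375727 / 5216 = -72.03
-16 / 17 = -0.94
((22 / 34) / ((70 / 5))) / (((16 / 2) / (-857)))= -9427 / 1904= -4.95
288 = 288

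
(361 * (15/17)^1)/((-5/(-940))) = 1018020/17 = 59883.53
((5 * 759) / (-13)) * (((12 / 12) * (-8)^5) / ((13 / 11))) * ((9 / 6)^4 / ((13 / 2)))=13849989120 / 2197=6304046.03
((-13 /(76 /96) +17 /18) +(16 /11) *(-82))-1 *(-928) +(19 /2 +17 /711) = 13254611 /16511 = 802.77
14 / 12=7 / 6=1.17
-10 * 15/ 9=-50/ 3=-16.67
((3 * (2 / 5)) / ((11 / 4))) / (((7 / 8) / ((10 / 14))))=192 / 539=0.36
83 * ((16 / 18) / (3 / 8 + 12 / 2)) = 5312 / 459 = 11.57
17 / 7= 2.43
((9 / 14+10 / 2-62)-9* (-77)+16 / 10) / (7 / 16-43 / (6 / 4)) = -1072248 / 47425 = -22.61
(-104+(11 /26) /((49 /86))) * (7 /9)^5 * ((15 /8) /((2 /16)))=-440.85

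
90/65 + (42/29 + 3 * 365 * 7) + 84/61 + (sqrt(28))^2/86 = 7584181261/988871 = 7669.54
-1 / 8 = -0.12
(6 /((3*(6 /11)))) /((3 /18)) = 22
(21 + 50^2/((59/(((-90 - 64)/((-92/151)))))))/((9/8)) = 9538.85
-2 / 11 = -0.18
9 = 9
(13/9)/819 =1/567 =0.00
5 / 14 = 0.36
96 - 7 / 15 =1433 / 15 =95.53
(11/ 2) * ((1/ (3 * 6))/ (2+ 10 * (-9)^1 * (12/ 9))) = -11/ 4248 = -0.00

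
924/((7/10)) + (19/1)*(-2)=1282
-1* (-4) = 4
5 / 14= 0.36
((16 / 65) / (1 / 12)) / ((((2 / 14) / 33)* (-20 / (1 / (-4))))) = 2772 / 325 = 8.53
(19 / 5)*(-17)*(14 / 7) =-646 / 5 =-129.20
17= 17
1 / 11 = 0.09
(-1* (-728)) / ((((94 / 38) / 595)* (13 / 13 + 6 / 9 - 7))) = -3086265 / 94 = -32832.61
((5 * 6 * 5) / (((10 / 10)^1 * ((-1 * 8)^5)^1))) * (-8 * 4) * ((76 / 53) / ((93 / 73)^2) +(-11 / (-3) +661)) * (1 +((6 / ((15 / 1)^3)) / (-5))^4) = 30543069821320068216061 / 313285699687500000000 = 97.49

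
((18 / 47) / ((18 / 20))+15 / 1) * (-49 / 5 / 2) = -7105 / 94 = -75.59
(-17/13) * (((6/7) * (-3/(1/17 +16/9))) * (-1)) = -46818/25571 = -1.83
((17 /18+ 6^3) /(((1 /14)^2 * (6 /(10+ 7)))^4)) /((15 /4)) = 12033196752470432 /2187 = 5502147577718.53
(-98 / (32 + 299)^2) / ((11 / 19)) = -1862 / 1205171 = -0.00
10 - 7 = 3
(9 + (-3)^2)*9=162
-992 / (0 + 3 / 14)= -13888 / 3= -4629.33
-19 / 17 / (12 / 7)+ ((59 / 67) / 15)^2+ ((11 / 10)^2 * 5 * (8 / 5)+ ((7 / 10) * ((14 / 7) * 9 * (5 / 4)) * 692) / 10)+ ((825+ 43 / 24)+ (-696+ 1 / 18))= 18769620507 / 15262600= 1229.78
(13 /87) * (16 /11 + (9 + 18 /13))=1.77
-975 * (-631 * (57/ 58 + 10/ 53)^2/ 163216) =7977746235225/ 1542305674816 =5.17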